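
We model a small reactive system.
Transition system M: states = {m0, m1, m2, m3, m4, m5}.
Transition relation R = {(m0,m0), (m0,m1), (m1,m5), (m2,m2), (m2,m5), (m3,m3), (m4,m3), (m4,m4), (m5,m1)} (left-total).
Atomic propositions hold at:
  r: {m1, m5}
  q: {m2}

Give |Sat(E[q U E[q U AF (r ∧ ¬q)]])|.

Sat(¬q) = {m0, m1, m3, m4, m5}
Sat(r ∧ ¬q) = {m1, m5}
AF (r ∧ ¬q): least fixpoint, start Z0 = {m1, m5}, add states with every successor in Z. Already a fixed point.
Sat(AF (r ∧ ¬q)) = {m1, m5}
E[q U AF (r ∧ ¬q)]: least fixpoint, start Z0 = Sat(AF (r ∧ ¬q)) = {m1, m5}, add states in Sat(q) with some successor in Z. Z1 = {m1, m2, m5}; fixed.
Sat(E[q U AF (r ∧ ¬q)]) = {m1, m2, m5}
E[q U E[q U AF (r ∧ ¬q)]]: least fixpoint, start Z0 = Sat(E[q U AF (r ∧ ¬q)]) = {m1, m2, m5}, add states in Sat(q) with some successor in Z. Already a fixed point.
Sat(E[q U E[q U AF (r ∧ ¬q)]]) = {m1, m2, m5}
|Sat(E[q U E[q U AF (r ∧ ¬q)]])| = |{m1, m2, m5}| = 3.

3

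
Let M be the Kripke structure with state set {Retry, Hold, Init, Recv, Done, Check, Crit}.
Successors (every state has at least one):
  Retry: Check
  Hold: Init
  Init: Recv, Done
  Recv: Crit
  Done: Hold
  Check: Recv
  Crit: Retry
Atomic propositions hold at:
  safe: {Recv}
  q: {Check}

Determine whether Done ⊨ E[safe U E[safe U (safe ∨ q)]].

Sat(safe ∨ q) = {Recv, Check}
E[safe U (safe ∨ q)]: least fixpoint, start Z0 = Sat((safe ∨ q)) = {Recv, Check}, add states in Sat(safe) with some successor in Z. Already a fixed point.
Sat(E[safe U (safe ∨ q)]) = {Recv, Check}
E[safe U E[safe U (safe ∨ q)]]: least fixpoint, start Z0 = Sat(E[safe U (safe ∨ q)]) = {Recv, Check}, add states in Sat(safe) with some successor in Z. Already a fixed point.
Sat(E[safe U E[safe U (safe ∨ q)]]) = {Recv, Check}
Done ∉ Sat(E[safe U E[safe U (safe ∨ q)]]) = {Recv, Check}, so the formula does not hold at Done.

No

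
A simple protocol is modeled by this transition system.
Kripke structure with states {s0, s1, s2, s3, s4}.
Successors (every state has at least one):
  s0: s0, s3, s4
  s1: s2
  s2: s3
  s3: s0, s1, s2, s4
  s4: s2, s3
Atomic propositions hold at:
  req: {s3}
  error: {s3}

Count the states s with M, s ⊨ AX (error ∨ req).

Sat(error ∨ req) = {s3}
Sat(AX (error ∨ req)) = {s : every successor in {s3}} = {s2}
|Sat(AX (error ∨ req))| = |{s2}| = 1.

1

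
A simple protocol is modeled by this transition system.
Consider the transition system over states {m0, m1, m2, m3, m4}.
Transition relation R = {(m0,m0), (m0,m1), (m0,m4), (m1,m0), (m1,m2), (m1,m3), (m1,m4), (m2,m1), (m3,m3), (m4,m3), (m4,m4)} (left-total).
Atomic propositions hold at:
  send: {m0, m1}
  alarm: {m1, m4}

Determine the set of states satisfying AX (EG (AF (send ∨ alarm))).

{m0, m2}

Sat(send ∨ alarm) = {m0, m1, m4}
AF (send ∨ alarm): least fixpoint, start Z0 = {m0, m1, m4}, add states with every successor in Z. Z1 = {m0, m1, m2, m4}; fixed.
Sat(AF (send ∨ alarm)) = {m0, m1, m2, m4}
EG (AF (send ∨ alarm)): greatest fixpoint, start Z0 = {m0, m1, m2, m4}, keep only states in Sat with some successor in Z. Already a fixed point.
Sat(EG (AF (send ∨ alarm))) = {m0, m1, m2, m4}
Sat(AX (EG (AF (send ∨ alarm)))) = {s : every successor in {m0, m1, m2, m4}} = {m0, m2}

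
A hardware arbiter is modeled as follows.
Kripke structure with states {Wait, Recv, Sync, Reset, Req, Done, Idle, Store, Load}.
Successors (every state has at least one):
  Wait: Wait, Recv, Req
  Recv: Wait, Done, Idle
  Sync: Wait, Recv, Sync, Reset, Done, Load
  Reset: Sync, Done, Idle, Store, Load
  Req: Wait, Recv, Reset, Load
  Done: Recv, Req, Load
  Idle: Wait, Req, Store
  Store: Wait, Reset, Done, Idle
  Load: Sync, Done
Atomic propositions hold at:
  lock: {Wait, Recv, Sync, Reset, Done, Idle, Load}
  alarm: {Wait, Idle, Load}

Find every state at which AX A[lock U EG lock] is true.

{Recv, Sync, Req, Store, Load}

EG lock: greatest fixpoint, start Z0 = {Wait, Recv, Sync, Reset, Done, Idle, Load}, keep only states in Sat with some successor in Z. Already a fixed point.
Sat(EG lock) = {Wait, Recv, Sync, Reset, Done, Idle, Load}
A[lock U EG lock]: least fixpoint, start Z0 = Sat(EG lock) = {Wait, Recv, Sync, Reset, Done, Idle, Load}, add states in Sat(lock) with every successor in Z. Already a fixed point.
Sat(A[lock U EG lock]) = {Wait, Recv, Sync, Reset, Done, Idle, Load}
Sat(AX A[lock U EG lock]) = {s : every successor in {Wait, Recv, Sync, Reset, Done, Idle, Load}} = {Recv, Sync, Req, Store, Load}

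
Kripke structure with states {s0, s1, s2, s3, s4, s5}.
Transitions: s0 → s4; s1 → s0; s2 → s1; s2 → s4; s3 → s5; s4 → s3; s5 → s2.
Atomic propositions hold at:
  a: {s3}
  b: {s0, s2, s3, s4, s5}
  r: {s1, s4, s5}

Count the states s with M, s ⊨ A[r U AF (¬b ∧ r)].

1

Sat(¬b) = {s1}
Sat(¬b ∧ r) = {s1}
AF (¬b ∧ r): least fixpoint, start Z0 = {s1}, add states with every successor in Z. Already a fixed point.
Sat(AF (¬b ∧ r)) = {s1}
A[r U AF (¬b ∧ r)]: least fixpoint, start Z0 = Sat(AF (¬b ∧ r)) = {s1}, add states in Sat(r) with every successor in Z. Already a fixed point.
Sat(A[r U AF (¬b ∧ r)]) = {s1}
|Sat(A[r U AF (¬b ∧ r)])| = |{s1}| = 1.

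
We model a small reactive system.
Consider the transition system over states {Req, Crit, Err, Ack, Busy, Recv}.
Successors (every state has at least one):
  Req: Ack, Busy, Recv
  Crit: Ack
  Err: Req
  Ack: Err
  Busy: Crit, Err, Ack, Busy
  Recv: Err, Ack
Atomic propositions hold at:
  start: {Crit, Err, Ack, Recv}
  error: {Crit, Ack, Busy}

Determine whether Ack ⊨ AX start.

Yes

Sat(AX start) = {s : every successor in {Crit, Err, Ack, Recv}} = {Crit, Ack, Recv}
Ack ∈ Sat(AX start) = {Crit, Ack, Recv}, so the formula holds at Ack.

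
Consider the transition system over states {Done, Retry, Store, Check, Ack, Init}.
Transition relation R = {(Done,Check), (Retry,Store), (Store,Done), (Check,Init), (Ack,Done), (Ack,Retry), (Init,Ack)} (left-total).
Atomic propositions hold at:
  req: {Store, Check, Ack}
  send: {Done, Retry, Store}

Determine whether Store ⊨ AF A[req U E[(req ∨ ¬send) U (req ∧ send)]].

Yes

Sat(¬send) = {Check, Ack, Init}
Sat(req ∨ ¬send) = {Store, Check, Ack, Init}
Sat(req ∧ send) = {Store}
E[(req ∨ ¬send) U (req ∧ send)]: least fixpoint, start Z0 = Sat((req ∧ send)) = {Store}, add states in Sat(req ∨ ¬send) with some successor in Z. Already a fixed point.
Sat(E[(req ∨ ¬send) U (req ∧ send)]) = {Store}
A[req U E[(req ∨ ¬send) U (req ∧ send)]]: least fixpoint, start Z0 = Sat(E[(req ∨ ¬send) U (req ∧ send)]) = {Store}, add states in Sat(req) with every successor in Z. Already a fixed point.
Sat(A[req U E[(req ∨ ¬send) U (req ∧ send)]]) = {Store}
AF A[req U E[(req ∨ ¬send) U (req ∧ send)]]: least fixpoint, start Z0 = {Store}, add states with every successor in Z. Z1 = {Retry, Store}; fixed.
Sat(AF A[req U E[(req ∨ ¬send) U (req ∧ send)]]) = {Retry, Store}
Store ∈ Sat(AF A[req U E[(req ∨ ¬send) U (req ∧ send)]]) = {Retry, Store}, so the formula holds at Store.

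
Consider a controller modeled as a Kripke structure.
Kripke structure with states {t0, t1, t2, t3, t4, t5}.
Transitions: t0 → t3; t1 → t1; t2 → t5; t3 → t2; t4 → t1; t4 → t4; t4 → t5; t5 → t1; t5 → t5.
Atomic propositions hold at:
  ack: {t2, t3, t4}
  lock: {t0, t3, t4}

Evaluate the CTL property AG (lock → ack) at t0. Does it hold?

Sat(lock → ack) = {t1, t2, t3, t4, t5}
AG (lock → ack): greatest fixpoint, start Z0 = {t1, t2, t3, t4, t5}, keep only states in Sat with every successor in Z. Already a fixed point.
Sat(AG (lock → ack)) = {t1, t2, t3, t4, t5}
t0 ∉ Sat(AG (lock → ack)) = {t1, t2, t3, t4, t5}, so the formula does not hold at t0.

No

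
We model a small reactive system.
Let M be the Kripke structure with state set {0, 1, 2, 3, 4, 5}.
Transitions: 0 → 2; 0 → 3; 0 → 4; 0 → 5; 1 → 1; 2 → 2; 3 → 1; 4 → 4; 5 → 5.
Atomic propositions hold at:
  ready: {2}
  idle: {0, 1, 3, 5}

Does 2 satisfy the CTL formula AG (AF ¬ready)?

No

Sat(¬ready) = {0, 1, 3, 4, 5}
AF ¬ready: least fixpoint, start Z0 = {0, 1, 3, 4, 5}, add states with every successor in Z. Already a fixed point.
Sat(AF ¬ready) = {0, 1, 3, 4, 5}
AG (AF ¬ready): greatest fixpoint, start Z0 = {0, 1, 3, 4, 5}, keep only states in Sat with every successor in Z. Z1 = {1, 3, 4, 5}; fixed.
Sat(AG (AF ¬ready)) = {1, 3, 4, 5}
2 ∉ Sat(AG (AF ¬ready)) = {1, 3, 4, 5}, so the formula does not hold at 2.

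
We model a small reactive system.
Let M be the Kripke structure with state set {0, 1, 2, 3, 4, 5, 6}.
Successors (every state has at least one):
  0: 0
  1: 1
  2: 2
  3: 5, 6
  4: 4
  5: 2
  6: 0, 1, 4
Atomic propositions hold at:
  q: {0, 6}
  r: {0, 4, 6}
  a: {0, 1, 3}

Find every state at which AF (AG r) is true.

{0, 4}

AG r: greatest fixpoint, start Z0 = {0, 4, 6}, keep only states in Sat with every successor in Z. Z1 = {0, 4}; fixed.
Sat(AG r) = {0, 4}
AF (AG r): least fixpoint, start Z0 = {0, 4}, add states with every successor in Z. Already a fixed point.
Sat(AF (AG r)) = {0, 4}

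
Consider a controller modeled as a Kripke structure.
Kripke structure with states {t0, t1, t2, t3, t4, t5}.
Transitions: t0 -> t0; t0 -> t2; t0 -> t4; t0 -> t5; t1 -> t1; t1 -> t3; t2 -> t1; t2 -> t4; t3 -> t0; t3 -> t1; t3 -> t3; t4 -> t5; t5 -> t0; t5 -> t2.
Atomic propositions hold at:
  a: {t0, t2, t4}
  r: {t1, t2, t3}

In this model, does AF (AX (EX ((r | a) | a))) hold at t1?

Yes

Sat(r | a) = {t0, t1, t2, t3, t4}
Sat((r | a) | a) = {t0, t1, t2, t3, t4}
Sat(EX ((r | a) | a)) = {s : some successor in {t0, t1, t2, t3, t4}} = {t0, t1, t2, t3, t5}
Sat(AX (EX ((r | a) | a))) = {s : every successor in {t0, t1, t2, t3, t5}} = {t1, t3, t4, t5}
AF (AX (EX ((r | a) | a))): least fixpoint, start Z0 = {t1, t3, t4, t5}, add states with every successor in Z. Z1 = {t1, t2, t3, t4, t5}; fixed.
Sat(AF (AX (EX ((r | a) | a)))) = {t1, t2, t3, t4, t5}
t1 ∈ Sat(AF (AX (EX ((r | a) | a)))) = {t1, t2, t3, t4, t5}, so the formula holds at t1.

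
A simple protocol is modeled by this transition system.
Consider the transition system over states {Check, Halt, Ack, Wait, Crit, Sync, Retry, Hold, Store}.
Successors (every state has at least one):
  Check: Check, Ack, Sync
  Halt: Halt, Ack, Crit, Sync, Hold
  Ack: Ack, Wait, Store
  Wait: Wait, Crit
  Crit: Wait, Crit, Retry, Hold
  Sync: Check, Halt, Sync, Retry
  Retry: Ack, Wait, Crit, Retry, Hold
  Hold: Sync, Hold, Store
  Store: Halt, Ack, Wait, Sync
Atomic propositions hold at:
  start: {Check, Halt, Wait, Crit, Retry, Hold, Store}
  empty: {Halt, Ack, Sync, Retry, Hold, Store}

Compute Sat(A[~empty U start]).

Sat(~empty) = {Check, Wait, Crit}
A[~empty U start]: least fixpoint, start Z0 = Sat(start) = {Check, Halt, Wait, Crit, Retry, Hold, Store}, add states in Sat(~empty) with every successor in Z. Already a fixed point.
Sat(A[~empty U start]) = {Check, Halt, Wait, Crit, Retry, Hold, Store}

{Check, Halt, Wait, Crit, Retry, Hold, Store}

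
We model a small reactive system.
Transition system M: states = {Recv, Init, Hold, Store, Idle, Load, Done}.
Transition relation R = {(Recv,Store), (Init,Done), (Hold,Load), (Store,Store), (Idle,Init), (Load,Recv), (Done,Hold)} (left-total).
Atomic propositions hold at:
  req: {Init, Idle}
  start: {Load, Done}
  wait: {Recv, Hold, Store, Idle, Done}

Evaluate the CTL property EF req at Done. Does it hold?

EF req: least fixpoint, start Z0 = {Init, Idle}, add states with some successor in Z. Already a fixed point.
Sat(EF req) = {Init, Idle}
Done ∉ Sat(EF req) = {Init, Idle}, so the formula does not hold at Done.

No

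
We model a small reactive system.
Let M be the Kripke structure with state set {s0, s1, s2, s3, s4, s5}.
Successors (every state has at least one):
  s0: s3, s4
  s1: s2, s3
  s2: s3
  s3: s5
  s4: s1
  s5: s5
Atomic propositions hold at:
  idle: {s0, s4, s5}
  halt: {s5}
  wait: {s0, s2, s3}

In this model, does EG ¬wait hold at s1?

Sat(¬wait) = {s1, s4, s5}
EG ¬wait: greatest fixpoint, start Z0 = {s1, s4, s5}, keep only states in Sat with some successor in Z. Z1 = {s4, s5}; Z2 = {s5}; fixed.
Sat(EG ¬wait) = {s5}
s1 ∉ Sat(EG ¬wait) = {s5}, so the formula does not hold at s1.

No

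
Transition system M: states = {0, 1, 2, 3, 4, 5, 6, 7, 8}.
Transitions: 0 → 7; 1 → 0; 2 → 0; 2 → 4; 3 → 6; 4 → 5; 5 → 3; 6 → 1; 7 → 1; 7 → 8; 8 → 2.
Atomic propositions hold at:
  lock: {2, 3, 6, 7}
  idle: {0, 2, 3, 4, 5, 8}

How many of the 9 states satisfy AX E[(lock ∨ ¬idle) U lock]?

4

Sat(¬idle) = {1, 6, 7}
Sat(lock ∨ ¬idle) = {1, 2, 3, 6, 7}
E[(lock ∨ ¬idle) U lock]: least fixpoint, start Z0 = Sat(lock) = {2, 3, 6, 7}, add states in Sat(lock ∨ ¬idle) with some successor in Z. Already a fixed point.
Sat(E[(lock ∨ ¬idle) U lock]) = {2, 3, 6, 7}
Sat(AX E[(lock ∨ ¬idle) U lock]) = {s : every successor in {2, 3, 6, 7}} = {0, 3, 5, 8}
|Sat(AX E[(lock ∨ ¬idle) U lock])| = |{0, 3, 5, 8}| = 4.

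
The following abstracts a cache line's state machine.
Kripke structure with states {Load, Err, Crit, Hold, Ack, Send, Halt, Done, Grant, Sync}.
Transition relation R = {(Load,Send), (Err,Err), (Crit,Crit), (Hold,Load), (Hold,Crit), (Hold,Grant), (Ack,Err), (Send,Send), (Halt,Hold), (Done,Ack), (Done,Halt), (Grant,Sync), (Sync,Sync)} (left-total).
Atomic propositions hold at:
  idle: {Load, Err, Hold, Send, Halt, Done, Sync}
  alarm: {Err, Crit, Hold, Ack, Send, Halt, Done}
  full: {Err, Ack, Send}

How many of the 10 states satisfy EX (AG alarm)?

AG alarm: greatest fixpoint, start Z0 = {Err, Crit, Hold, Ack, Send, Halt, Done}, keep only states in Sat with every successor in Z. Z1 = {Err, Crit, Ack, Send, Halt, Done}; Z2 = {Err, Crit, Ack, Send, Done}; Z3 = {Err, Crit, Ack, Send}; fixed.
Sat(AG alarm) = {Err, Crit, Ack, Send}
Sat(EX (AG alarm)) = {s : some successor in {Err, Crit, Ack, Send}} = {Load, Err, Crit, Hold, Ack, Send, Done}
|Sat(EX (AG alarm))| = |{Load, Err, Crit, Hold, Ack, Send, Done}| = 7.

7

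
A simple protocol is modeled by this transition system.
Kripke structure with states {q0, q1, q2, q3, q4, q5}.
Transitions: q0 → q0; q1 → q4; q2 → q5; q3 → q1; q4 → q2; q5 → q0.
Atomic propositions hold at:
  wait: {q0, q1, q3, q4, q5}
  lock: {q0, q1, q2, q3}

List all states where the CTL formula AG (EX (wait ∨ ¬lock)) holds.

Sat(¬lock) = {q4, q5}
Sat(wait ∨ ¬lock) = {q0, q1, q3, q4, q5}
Sat(EX (wait ∨ ¬lock)) = {s : some successor in {q0, q1, q3, q4, q5}} = {q0, q1, q2, q3, q5}
AG (EX (wait ∨ ¬lock)): greatest fixpoint, start Z0 = {q0, q1, q2, q3, q5}, keep only states in Sat with every successor in Z. Z1 = {q0, q2, q3, q5}; Z2 = {q0, q2, q5}; fixed.
Sat(AG (EX (wait ∨ ¬lock))) = {q0, q2, q5}

{q0, q2, q5}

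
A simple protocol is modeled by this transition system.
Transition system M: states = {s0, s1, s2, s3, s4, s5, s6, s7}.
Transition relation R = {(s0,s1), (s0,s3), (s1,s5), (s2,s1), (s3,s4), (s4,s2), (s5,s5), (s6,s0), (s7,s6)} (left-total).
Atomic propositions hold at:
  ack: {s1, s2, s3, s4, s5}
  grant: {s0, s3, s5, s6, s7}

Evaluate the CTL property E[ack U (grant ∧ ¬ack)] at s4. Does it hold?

Sat(¬ack) = {s0, s6, s7}
Sat(grant ∧ ¬ack) = {s0, s6, s7}
E[ack U (grant ∧ ¬ack)]: least fixpoint, start Z0 = Sat((grant ∧ ¬ack)) = {s0, s6, s7}, add states in Sat(ack) with some successor in Z. Already a fixed point.
Sat(E[ack U (grant ∧ ¬ack)]) = {s0, s6, s7}
s4 ∉ Sat(E[ack U (grant ∧ ¬ack)]) = {s0, s6, s7}, so the formula does not hold at s4.

No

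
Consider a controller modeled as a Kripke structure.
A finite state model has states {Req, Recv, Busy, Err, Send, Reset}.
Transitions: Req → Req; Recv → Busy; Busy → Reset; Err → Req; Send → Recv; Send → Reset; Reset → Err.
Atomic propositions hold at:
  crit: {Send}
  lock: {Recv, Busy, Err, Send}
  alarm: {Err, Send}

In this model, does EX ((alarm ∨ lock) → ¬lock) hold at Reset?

No

Sat(alarm ∨ lock) = {Recv, Busy, Err, Send}
Sat(¬lock) = {Req, Reset}
Sat((alarm ∨ lock) → ¬lock) = {Req, Reset}
Sat(EX ((alarm ∨ lock) → ¬lock)) = {s : some successor in {Req, Reset}} = {Req, Busy, Err, Send}
Reset ∉ Sat(EX ((alarm ∨ lock) → ¬lock)) = {Req, Busy, Err, Send}, so the formula does not hold at Reset.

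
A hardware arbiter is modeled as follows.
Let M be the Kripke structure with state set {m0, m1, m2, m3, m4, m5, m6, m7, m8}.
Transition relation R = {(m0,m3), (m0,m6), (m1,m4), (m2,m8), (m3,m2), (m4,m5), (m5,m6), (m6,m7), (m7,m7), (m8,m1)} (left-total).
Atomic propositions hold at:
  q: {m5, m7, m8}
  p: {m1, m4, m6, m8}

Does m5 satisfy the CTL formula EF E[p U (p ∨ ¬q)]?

Yes

Sat(¬q) = {m0, m1, m2, m3, m4, m6}
Sat(p ∨ ¬q) = {m0, m1, m2, m3, m4, m6, m8}
E[p U (p ∨ ¬q)]: least fixpoint, start Z0 = Sat((p ∨ ¬q)) = {m0, m1, m2, m3, m4, m6, m8}, add states in Sat(p) with some successor in Z. Already a fixed point.
Sat(E[p U (p ∨ ¬q)]) = {m0, m1, m2, m3, m4, m6, m8}
EF E[p U (p ∨ ¬q)]: least fixpoint, start Z0 = {m0, m1, m2, m3, m4, m6, m8}, add states with some successor in Z. Z1 = {m0, m1, m2, m3, m4, m5, m6, m8}; fixed.
Sat(EF E[p U (p ∨ ¬q)]) = {m0, m1, m2, m3, m4, m5, m6, m8}
m5 ∈ Sat(EF E[p U (p ∨ ¬q)]) = {m0, m1, m2, m3, m4, m5, m6, m8}, so the formula holds at m5.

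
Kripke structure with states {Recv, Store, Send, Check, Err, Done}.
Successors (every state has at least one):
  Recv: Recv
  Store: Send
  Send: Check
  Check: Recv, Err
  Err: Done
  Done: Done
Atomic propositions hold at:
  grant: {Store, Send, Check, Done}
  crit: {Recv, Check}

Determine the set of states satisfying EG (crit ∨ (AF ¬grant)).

Sat(¬grant) = {Recv, Err}
AF ¬grant: least fixpoint, start Z0 = {Recv, Err}, add states with every successor in Z. Z1 = {Recv, Check, Err}; Z2 = {Recv, Send, Check, Err}; Z3 = {Recv, Store, Send, Check, Err}; fixed.
Sat(AF ¬grant) = {Recv, Store, Send, Check, Err}
Sat(crit ∨ (AF ¬grant)) = {Recv, Store, Send, Check, Err}
EG (crit ∨ (AF ¬grant)): greatest fixpoint, start Z0 = {Recv, Store, Send, Check, Err}, keep only states in Sat with some successor in Z. Z1 = {Recv, Store, Send, Check}; fixed.
Sat(EG (crit ∨ (AF ¬grant))) = {Recv, Store, Send, Check}

{Recv, Store, Send, Check}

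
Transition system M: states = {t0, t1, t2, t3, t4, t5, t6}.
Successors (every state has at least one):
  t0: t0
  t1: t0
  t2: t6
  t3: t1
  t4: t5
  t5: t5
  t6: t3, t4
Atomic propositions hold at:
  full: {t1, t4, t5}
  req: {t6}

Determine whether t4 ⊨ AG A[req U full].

A[req U full]: least fixpoint, start Z0 = Sat(full) = {t1, t4, t5}, add states in Sat(req) with every successor in Z. Already a fixed point.
Sat(A[req U full]) = {t1, t4, t5}
AG A[req U full]: greatest fixpoint, start Z0 = {t1, t4, t5}, keep only states in Sat with every successor in Z. Z1 = {t4, t5}; fixed.
Sat(AG A[req U full]) = {t4, t5}
t4 ∈ Sat(AG A[req U full]) = {t4, t5}, so the formula holds at t4.

Yes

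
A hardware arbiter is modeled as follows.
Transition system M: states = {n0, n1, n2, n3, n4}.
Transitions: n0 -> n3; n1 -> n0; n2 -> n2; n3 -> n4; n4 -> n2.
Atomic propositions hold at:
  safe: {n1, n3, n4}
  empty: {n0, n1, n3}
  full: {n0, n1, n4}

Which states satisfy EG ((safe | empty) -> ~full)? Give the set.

{n2}

Sat(safe | empty) = {n0, n1, n3, n4}
Sat(~full) = {n2, n3}
Sat((safe | empty) -> ~full) = {n2, n3}
EG ((safe | empty) -> ~full): greatest fixpoint, start Z0 = {n2, n3}, keep only states in Sat with some successor in Z. Z1 = {n2}; fixed.
Sat(EG ((safe | empty) -> ~full)) = {n2}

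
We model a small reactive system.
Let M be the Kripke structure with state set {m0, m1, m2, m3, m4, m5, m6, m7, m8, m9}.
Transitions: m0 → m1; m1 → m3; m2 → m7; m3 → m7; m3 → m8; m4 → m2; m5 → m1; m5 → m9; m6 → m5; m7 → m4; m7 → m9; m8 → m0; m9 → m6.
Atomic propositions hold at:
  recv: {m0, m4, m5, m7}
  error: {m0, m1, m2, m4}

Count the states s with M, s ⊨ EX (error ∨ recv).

8

Sat(error ∨ recv) = {m0, m1, m2, m4, m5, m7}
Sat(EX (error ∨ recv)) = {s : some successor in {m0, m1, m2, m4, m5, m7}} = {m0, m2, m3, m4, m5, m6, m7, m8}
|Sat(EX (error ∨ recv))| = |{m0, m2, m3, m4, m5, m6, m7, m8}| = 8.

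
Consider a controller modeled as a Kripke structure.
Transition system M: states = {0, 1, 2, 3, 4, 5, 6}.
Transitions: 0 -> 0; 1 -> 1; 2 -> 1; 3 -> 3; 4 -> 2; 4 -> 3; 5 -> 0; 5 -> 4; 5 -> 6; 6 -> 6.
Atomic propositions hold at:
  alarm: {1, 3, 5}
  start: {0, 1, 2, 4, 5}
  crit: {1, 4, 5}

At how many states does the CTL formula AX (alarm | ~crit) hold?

Sat(~crit) = {0, 2, 3, 6}
Sat(alarm | ~crit) = {0, 1, 2, 3, 5, 6}
Sat(AX (alarm | ~crit)) = {s : every successor in {0, 1, 2, 3, 5, 6}} = {0, 1, 2, 3, 4, 6}
|Sat(AX (alarm | ~crit))| = |{0, 1, 2, 3, 4, 6}| = 6.

6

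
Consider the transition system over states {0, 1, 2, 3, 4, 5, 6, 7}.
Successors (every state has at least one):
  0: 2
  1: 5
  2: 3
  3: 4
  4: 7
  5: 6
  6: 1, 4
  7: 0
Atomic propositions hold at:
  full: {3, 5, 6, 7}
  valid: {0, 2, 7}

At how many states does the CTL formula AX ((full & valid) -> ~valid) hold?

Sat(full & valid) = {7}
Sat(~valid) = {1, 3, 4, 5, 6}
Sat((full & valid) -> ~valid) = {0, 1, 2, 3, 4, 5, 6}
Sat(AX ((full & valid) -> ~valid)) = {s : every successor in {0, 1, 2, 3, 4, 5, 6}} = {0, 1, 2, 3, 5, 6, 7}
|Sat(AX ((full & valid) -> ~valid))| = |{0, 1, 2, 3, 5, 6, 7}| = 7.

7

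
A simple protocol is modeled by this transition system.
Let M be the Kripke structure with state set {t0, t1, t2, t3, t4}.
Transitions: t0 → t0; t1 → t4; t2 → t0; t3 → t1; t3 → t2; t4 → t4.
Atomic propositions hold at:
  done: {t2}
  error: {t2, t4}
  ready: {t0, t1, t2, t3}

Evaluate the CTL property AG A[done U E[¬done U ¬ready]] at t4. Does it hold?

Sat(¬done) = {t0, t1, t3, t4}
Sat(¬ready) = {t4}
E[¬done U ¬ready]: least fixpoint, start Z0 = Sat(¬ready) = {t4}, add states in Sat(¬done) with some successor in Z. Z1 = {t1, t4}; Z2 = {t1, t3, t4}; fixed.
Sat(E[¬done U ¬ready]) = {t1, t3, t4}
A[done U E[¬done U ¬ready]]: least fixpoint, start Z0 = Sat(E[¬done U ¬ready]) = {t1, t3, t4}, add states in Sat(done) with every successor in Z. Already a fixed point.
Sat(A[done U E[¬done U ¬ready]]) = {t1, t3, t4}
AG A[done U E[¬done U ¬ready]]: greatest fixpoint, start Z0 = {t1, t3, t4}, keep only states in Sat with every successor in Z. Z1 = {t1, t4}; fixed.
Sat(AG A[done U E[¬done U ¬ready]]) = {t1, t4}
t4 ∈ Sat(AG A[done U E[¬done U ¬ready]]) = {t1, t4}, so the formula holds at t4.

Yes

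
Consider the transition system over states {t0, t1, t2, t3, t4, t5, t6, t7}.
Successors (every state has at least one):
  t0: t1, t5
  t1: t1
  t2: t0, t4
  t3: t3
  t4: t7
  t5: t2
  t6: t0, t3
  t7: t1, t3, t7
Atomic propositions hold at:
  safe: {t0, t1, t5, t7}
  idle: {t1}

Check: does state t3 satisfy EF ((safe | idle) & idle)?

No

Sat(safe | idle) = {t0, t1, t5, t7}
Sat((safe | idle) & idle) = {t1}
EF ((safe | idle) & idle): least fixpoint, start Z0 = {t1}, add states with some successor in Z. Z1 = {t0, t1, t7}; Z2 = {t0, t1, t2, t4, t6, t7}; Z3 = {t0, t1, t2, t4, t5, t6, t7}; fixed.
Sat(EF ((safe | idle) & idle)) = {t0, t1, t2, t4, t5, t6, t7}
t3 ∉ Sat(EF ((safe | idle) & idle)) = {t0, t1, t2, t4, t5, t6, t7}, so the formula does not hold at t3.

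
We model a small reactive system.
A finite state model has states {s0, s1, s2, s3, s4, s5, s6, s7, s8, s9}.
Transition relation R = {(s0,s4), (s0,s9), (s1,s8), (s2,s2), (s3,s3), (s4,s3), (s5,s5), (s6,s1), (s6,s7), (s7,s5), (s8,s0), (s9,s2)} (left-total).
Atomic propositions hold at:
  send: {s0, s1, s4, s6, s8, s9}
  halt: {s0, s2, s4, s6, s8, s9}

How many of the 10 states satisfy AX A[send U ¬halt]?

5

Sat(¬halt) = {s1, s3, s5, s7}
A[send U ¬halt]: least fixpoint, start Z0 = Sat(¬halt) = {s1, s3, s5, s7}, add states in Sat(send) with every successor in Z. Z1 = {s1, s3, s4, s5, s6, s7}; fixed.
Sat(A[send U ¬halt]) = {s1, s3, s4, s5, s6, s7}
Sat(AX A[send U ¬halt]) = {s : every successor in {s1, s3, s4, s5, s6, s7}} = {s3, s4, s5, s6, s7}
|Sat(AX A[send U ¬halt])| = |{s3, s4, s5, s6, s7}| = 5.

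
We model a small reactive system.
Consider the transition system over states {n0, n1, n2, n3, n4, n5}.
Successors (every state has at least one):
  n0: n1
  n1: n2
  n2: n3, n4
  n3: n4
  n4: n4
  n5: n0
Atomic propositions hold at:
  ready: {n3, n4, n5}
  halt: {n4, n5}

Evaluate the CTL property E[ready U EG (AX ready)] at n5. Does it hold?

No

Sat(AX ready) = {s : every successor in {n3, n4, n5}} = {n2, n3, n4}
EG (AX ready): greatest fixpoint, start Z0 = {n2, n3, n4}, keep only states in Sat with some successor in Z. Already a fixed point.
Sat(EG (AX ready)) = {n2, n3, n4}
E[ready U EG (AX ready)]: least fixpoint, start Z0 = Sat(EG (AX ready)) = {n2, n3, n4}, add states in Sat(ready) with some successor in Z. Already a fixed point.
Sat(E[ready U EG (AX ready)]) = {n2, n3, n4}
n5 ∉ Sat(E[ready U EG (AX ready)]) = {n2, n3, n4}, so the formula does not hold at n5.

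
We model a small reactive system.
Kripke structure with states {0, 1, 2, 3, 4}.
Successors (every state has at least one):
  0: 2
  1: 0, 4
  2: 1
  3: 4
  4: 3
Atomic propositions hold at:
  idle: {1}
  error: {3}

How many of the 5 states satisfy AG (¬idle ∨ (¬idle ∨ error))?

Sat(¬idle) = {0, 2, 3, 4}
Sat(¬idle ∨ error) = {0, 2, 3, 4}
Sat(¬idle ∨ (¬idle ∨ error)) = {0, 2, 3, 4}
AG (¬idle ∨ (¬idle ∨ error)): greatest fixpoint, start Z0 = {0, 2, 3, 4}, keep only states in Sat with every successor in Z. Z1 = {0, 3, 4}; Z2 = {3, 4}; fixed.
Sat(AG (¬idle ∨ (¬idle ∨ error))) = {3, 4}
|Sat(AG (¬idle ∨ (¬idle ∨ error)))| = |{3, 4}| = 2.

2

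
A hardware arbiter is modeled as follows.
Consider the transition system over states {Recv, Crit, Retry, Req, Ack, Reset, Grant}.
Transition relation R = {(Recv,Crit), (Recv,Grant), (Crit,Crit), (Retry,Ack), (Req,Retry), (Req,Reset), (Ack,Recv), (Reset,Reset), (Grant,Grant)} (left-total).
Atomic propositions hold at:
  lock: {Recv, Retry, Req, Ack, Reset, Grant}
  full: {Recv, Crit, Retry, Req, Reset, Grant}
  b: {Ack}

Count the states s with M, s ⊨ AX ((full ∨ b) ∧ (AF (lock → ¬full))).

Sat(full ∨ b) = {Recv, Crit, Retry, Req, Ack, Reset, Grant}
Sat(¬full) = {Ack}
Sat(lock → ¬full) = {Crit, Ack}
AF (lock → ¬full): least fixpoint, start Z0 = {Crit, Ack}, add states with every successor in Z. Z1 = {Crit, Retry, Ack}; fixed.
Sat(AF (lock → ¬full)) = {Crit, Retry, Ack}
Sat((full ∨ b) ∧ (AF (lock → ¬full))) = {Crit, Retry, Ack}
Sat(AX ((full ∨ b) ∧ (AF (lock → ¬full)))) = {s : every successor in {Crit, Retry, Ack}} = {Crit, Retry}
|Sat(AX ((full ∨ b) ∧ (AF (lock → ¬full))))| = |{Crit, Retry}| = 2.

2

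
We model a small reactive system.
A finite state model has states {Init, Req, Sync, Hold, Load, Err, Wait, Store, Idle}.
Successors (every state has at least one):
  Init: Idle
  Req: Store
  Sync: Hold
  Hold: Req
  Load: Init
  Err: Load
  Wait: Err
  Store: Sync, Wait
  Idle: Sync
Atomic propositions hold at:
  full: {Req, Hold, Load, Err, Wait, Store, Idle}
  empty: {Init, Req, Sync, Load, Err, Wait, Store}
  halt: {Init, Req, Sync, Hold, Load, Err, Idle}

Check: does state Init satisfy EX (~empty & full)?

Sat(~empty) = {Hold, Idle}
Sat(~empty & full) = {Hold, Idle}
Sat(EX (~empty & full)) = {s : some successor in {Hold, Idle}} = {Init, Sync}
Init ∈ Sat(EX (~empty & full)) = {Init, Sync}, so the formula holds at Init.

Yes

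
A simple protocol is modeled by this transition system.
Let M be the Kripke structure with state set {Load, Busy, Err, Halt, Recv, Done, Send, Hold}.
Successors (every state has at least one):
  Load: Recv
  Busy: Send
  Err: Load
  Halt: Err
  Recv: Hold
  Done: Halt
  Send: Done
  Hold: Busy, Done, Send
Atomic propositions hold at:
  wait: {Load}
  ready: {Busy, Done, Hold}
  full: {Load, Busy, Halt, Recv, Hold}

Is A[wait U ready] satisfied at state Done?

A[wait U ready]: least fixpoint, start Z0 = Sat(ready) = {Busy, Done, Hold}, add states in Sat(wait) with every successor in Z. Already a fixed point.
Sat(A[wait U ready]) = {Busy, Done, Hold}
Done ∈ Sat(A[wait U ready]) = {Busy, Done, Hold}, so the formula holds at Done.

Yes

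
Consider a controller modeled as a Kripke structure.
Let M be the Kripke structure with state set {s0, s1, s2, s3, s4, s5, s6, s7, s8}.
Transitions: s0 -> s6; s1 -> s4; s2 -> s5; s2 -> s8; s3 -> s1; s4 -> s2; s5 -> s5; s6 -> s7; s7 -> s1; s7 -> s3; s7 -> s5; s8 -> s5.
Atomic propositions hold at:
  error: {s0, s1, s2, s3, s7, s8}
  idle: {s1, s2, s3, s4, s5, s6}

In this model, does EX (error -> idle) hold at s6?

No

Sat(error -> idle) = {s1, s2, s3, s4, s5, s6}
Sat(EX (error -> idle)) = {s : some successor in {s1, s2, s3, s4, s5, s6}} = {s0, s1, s2, s3, s4, s5, s7, s8}
s6 ∉ Sat(EX (error -> idle)) = {s0, s1, s2, s3, s4, s5, s7, s8}, so the formula does not hold at s6.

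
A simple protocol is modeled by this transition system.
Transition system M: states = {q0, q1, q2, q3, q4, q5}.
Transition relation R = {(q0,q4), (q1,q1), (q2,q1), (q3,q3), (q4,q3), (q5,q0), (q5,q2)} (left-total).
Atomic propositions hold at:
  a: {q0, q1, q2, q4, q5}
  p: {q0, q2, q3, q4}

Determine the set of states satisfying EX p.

Sat(EX p) = {s : some successor in {q0, q2, q3, q4}} = {q0, q3, q4, q5}

{q0, q3, q4, q5}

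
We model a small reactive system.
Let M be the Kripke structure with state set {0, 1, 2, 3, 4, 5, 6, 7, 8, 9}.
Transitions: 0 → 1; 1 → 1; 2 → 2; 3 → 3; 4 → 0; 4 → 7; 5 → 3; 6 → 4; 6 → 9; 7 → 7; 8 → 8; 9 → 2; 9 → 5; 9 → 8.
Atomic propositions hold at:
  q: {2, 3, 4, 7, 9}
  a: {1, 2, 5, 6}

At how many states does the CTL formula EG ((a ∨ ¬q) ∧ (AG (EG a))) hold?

2

Sat(¬q) = {0, 1, 5, 6, 8}
Sat(a ∨ ¬q) = {0, 1, 2, 5, 6, 8}
EG a: greatest fixpoint, start Z0 = {1, 2, 5, 6}, keep only states in Sat with some successor in Z. Z1 = {1, 2}; fixed.
Sat(EG a) = {1, 2}
AG (EG a): greatest fixpoint, start Z0 = {1, 2}, keep only states in Sat with every successor in Z. Already a fixed point.
Sat(AG (EG a)) = {1, 2}
Sat((a ∨ ¬q) ∧ (AG (EG a))) = {1, 2}
EG ((a ∨ ¬q) ∧ (AG (EG a))): greatest fixpoint, start Z0 = {1, 2}, keep only states in Sat with some successor in Z. Already a fixed point.
Sat(EG ((a ∨ ¬q) ∧ (AG (EG a)))) = {1, 2}
|Sat(EG ((a ∨ ¬q) ∧ (AG (EG a))))| = |{1, 2}| = 2.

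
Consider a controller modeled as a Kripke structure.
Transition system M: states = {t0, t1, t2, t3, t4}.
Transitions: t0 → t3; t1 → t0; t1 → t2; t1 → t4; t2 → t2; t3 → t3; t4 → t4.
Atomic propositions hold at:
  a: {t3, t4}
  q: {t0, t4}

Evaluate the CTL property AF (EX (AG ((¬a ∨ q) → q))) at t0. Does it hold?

Sat(¬a) = {t0, t1, t2}
Sat(¬a ∨ q) = {t0, t1, t2, t4}
Sat((¬a ∨ q) → q) = {t0, t3, t4}
AG ((¬a ∨ q) → q): greatest fixpoint, start Z0 = {t0, t3, t4}, keep only states in Sat with every successor in Z. Already a fixed point.
Sat(AG ((¬a ∨ q) → q)) = {t0, t3, t4}
Sat(EX (AG ((¬a ∨ q) → q))) = {s : some successor in {t0, t3, t4}} = {t0, t1, t3, t4}
AF (EX (AG ((¬a ∨ q) → q))): least fixpoint, start Z0 = {t0, t1, t3, t4}, add states with every successor in Z. Already a fixed point.
Sat(AF (EX (AG ((¬a ∨ q) → q)))) = {t0, t1, t3, t4}
t0 ∈ Sat(AF (EX (AG ((¬a ∨ q) → q)))) = {t0, t1, t3, t4}, so the formula holds at t0.

Yes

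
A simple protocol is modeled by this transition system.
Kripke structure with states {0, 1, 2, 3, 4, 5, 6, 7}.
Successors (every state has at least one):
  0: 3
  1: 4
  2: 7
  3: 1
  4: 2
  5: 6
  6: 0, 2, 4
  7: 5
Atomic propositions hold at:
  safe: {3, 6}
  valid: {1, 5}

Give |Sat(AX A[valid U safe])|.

A[valid U safe]: least fixpoint, start Z0 = Sat(safe) = {3, 6}, add states in Sat(valid) with every successor in Z. Z1 = {3, 5, 6}; fixed.
Sat(A[valid U safe]) = {3, 5, 6}
Sat(AX A[valid U safe]) = {s : every successor in {3, 5, 6}} = {0, 5, 7}
|Sat(AX A[valid U safe])| = |{0, 5, 7}| = 3.

3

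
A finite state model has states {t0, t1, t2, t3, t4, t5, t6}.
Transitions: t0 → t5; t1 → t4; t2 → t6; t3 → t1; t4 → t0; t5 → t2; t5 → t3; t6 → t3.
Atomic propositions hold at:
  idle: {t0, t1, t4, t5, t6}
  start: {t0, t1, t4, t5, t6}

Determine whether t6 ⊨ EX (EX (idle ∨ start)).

Yes

Sat(idle ∨ start) = {t0, t1, t4, t5, t6}
Sat(EX (idle ∨ start)) = {s : some successor in {t0, t1, t4, t5, t6}} = {t0, t1, t2, t3, t4}
Sat(EX (EX (idle ∨ start))) = {s : some successor in {t0, t1, t2, t3, t4}} = {t1, t3, t4, t5, t6}
t6 ∈ Sat(EX (EX (idle ∨ start))) = {t1, t3, t4, t5, t6}, so the formula holds at t6.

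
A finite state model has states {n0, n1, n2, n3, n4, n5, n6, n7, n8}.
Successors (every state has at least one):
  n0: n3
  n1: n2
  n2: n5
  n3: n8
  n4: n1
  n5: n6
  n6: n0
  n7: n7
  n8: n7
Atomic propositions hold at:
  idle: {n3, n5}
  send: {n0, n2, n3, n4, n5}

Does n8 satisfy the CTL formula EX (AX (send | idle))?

Sat(send | idle) = {n0, n2, n3, n4, n5}
Sat(AX (send | idle)) = {s : every successor in {n0, n2, n3, n4, n5}} = {n0, n1, n2, n6}
Sat(EX (AX (send | idle))) = {s : some successor in {n0, n1, n2, n6}} = {n1, n4, n5, n6}
n8 ∉ Sat(EX (AX (send | idle))) = {n1, n4, n5, n6}, so the formula does not hold at n8.

No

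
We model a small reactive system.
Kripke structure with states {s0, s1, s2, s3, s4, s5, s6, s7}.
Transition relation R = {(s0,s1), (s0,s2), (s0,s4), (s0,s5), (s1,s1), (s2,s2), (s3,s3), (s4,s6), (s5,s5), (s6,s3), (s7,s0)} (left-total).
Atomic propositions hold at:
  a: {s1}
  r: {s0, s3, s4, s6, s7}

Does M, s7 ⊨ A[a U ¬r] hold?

No

Sat(¬r) = {s1, s2, s5}
A[a U ¬r]: least fixpoint, start Z0 = Sat(¬r) = {s1, s2, s5}, add states in Sat(a) with every successor in Z. Already a fixed point.
Sat(A[a U ¬r]) = {s1, s2, s5}
s7 ∉ Sat(A[a U ¬r]) = {s1, s2, s5}, so the formula does not hold at s7.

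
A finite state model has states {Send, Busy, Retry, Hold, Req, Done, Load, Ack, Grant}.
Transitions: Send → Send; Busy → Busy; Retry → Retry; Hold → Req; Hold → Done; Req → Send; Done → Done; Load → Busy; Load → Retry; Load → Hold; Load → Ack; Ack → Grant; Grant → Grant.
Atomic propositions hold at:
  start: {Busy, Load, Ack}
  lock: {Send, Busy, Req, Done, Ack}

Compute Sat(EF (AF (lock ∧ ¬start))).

{Send, Hold, Req, Done, Load}

Sat(¬start) = {Send, Retry, Hold, Req, Done, Grant}
Sat(lock ∧ ¬start) = {Send, Req, Done}
AF (lock ∧ ¬start): least fixpoint, start Z0 = {Send, Req, Done}, add states with every successor in Z. Z1 = {Send, Hold, Req, Done}; fixed.
Sat(AF (lock ∧ ¬start)) = {Send, Hold, Req, Done}
EF (AF (lock ∧ ¬start)): least fixpoint, start Z0 = {Send, Hold, Req, Done}, add states with some successor in Z. Z1 = {Send, Hold, Req, Done, Load}; fixed.
Sat(EF (AF (lock ∧ ¬start))) = {Send, Hold, Req, Done, Load}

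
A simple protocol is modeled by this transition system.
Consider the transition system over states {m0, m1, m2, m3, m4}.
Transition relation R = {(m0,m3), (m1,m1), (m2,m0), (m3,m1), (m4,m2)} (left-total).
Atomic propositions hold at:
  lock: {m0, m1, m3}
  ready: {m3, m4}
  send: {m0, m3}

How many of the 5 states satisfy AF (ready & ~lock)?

Sat(~lock) = {m2, m4}
Sat(ready & ~lock) = {m4}
AF (ready & ~lock): least fixpoint, start Z0 = {m4}, add states with every successor in Z. Already a fixed point.
Sat(AF (ready & ~lock)) = {m4}
|Sat(AF (ready & ~lock))| = |{m4}| = 1.

1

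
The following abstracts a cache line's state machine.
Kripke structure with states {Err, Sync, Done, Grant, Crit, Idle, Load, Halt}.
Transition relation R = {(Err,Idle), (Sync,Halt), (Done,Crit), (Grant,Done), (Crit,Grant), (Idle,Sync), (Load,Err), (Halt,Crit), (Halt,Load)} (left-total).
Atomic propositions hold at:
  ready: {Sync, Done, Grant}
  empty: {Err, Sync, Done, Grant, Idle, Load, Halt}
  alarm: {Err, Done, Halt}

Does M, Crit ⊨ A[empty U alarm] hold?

No

A[empty U alarm]: least fixpoint, start Z0 = Sat(alarm) = {Err, Done, Halt}, add states in Sat(empty) with every successor in Z. Z1 = {Err, Sync, Done, Grant, Load, Halt}; Z2 = {Err, Sync, Done, Grant, Idle, Load, Halt}; fixed.
Sat(A[empty U alarm]) = {Err, Sync, Done, Grant, Idle, Load, Halt}
Crit ∉ Sat(A[empty U alarm]) = {Err, Sync, Done, Grant, Idle, Load, Halt}, so the formula does not hold at Crit.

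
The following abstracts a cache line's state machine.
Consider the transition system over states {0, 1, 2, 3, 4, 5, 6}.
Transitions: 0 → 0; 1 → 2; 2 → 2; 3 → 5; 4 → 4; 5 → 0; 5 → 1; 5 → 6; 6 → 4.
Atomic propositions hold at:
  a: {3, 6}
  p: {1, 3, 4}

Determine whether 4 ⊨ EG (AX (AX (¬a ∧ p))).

Sat(¬a) = {0, 1, 2, 4, 5}
Sat(¬a ∧ p) = {1, 4}
Sat(AX (¬a ∧ p)) = {s : every successor in {1, 4}} = {4, 6}
Sat(AX (AX (¬a ∧ p))) = {s : every successor in {4, 6}} = {4, 6}
EG (AX (AX (¬a ∧ p))): greatest fixpoint, start Z0 = {4, 6}, keep only states in Sat with some successor in Z. Already a fixed point.
Sat(EG (AX (AX (¬a ∧ p)))) = {4, 6}
4 ∈ Sat(EG (AX (AX (¬a ∧ p)))) = {4, 6}, so the formula holds at 4.

Yes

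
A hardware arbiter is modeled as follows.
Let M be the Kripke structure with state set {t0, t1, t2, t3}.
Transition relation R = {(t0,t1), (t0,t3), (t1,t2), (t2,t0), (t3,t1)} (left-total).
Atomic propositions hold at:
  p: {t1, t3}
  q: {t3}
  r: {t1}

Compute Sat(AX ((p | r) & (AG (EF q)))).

{t0, t3}

Sat(p | r) = {t1, t3}
EF q: least fixpoint, start Z0 = {t3}, add states with some successor in Z. Z1 = {t0, t3}; Z2 = {t0, t2, t3}; Z3 = {t0, t1, t2, t3}; fixed.
Sat(EF q) = {t0, t1, t2, t3}
AG (EF q): greatest fixpoint, start Z0 = {t0, t1, t2, t3}, keep only states in Sat with every successor in Z. Already a fixed point.
Sat(AG (EF q)) = {t0, t1, t2, t3}
Sat((p | r) & (AG (EF q))) = {t1, t3}
Sat(AX ((p | r) & (AG (EF q)))) = {s : every successor in {t1, t3}} = {t0, t3}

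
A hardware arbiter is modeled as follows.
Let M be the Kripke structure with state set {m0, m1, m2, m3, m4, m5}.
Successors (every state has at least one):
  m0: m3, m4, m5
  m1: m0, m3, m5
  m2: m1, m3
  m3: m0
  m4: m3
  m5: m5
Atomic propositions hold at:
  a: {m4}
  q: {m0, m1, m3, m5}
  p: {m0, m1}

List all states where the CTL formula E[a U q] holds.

{m0, m1, m3, m4, m5}

E[a U q]: least fixpoint, start Z0 = Sat(q) = {m0, m1, m3, m5}, add states in Sat(a) with some successor in Z. Z1 = {m0, m1, m3, m4, m5}; fixed.
Sat(E[a U q]) = {m0, m1, m3, m4, m5}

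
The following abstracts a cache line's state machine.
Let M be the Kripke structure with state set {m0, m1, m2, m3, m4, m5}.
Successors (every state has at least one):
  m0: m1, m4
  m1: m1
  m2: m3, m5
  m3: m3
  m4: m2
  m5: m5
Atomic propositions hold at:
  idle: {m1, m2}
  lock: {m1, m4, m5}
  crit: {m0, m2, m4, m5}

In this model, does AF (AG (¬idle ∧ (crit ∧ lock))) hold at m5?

Yes

Sat(¬idle) = {m0, m3, m4, m5}
Sat(crit ∧ lock) = {m4, m5}
Sat(¬idle ∧ (crit ∧ lock)) = {m4, m5}
AG (¬idle ∧ (crit ∧ lock)): greatest fixpoint, start Z0 = {m4, m5}, keep only states in Sat with every successor in Z. Z1 = {m5}; fixed.
Sat(AG (¬idle ∧ (crit ∧ lock))) = {m5}
AF (AG (¬idle ∧ (crit ∧ lock))): least fixpoint, start Z0 = {m5}, add states with every successor in Z. Already a fixed point.
Sat(AF (AG (¬idle ∧ (crit ∧ lock)))) = {m5}
m5 ∈ Sat(AF (AG (¬idle ∧ (crit ∧ lock)))) = {m5}, so the formula holds at m5.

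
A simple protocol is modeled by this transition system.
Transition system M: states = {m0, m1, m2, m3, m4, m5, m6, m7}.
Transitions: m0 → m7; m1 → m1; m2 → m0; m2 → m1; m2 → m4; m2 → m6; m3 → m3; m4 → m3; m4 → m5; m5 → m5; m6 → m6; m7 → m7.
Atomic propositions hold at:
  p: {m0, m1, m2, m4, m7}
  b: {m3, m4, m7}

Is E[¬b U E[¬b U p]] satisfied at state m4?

Yes

Sat(¬b) = {m0, m1, m2, m5, m6}
E[¬b U p]: least fixpoint, start Z0 = Sat(p) = {m0, m1, m2, m4, m7}, add states in Sat(¬b) with some successor in Z. Already a fixed point.
Sat(E[¬b U p]) = {m0, m1, m2, m4, m7}
E[¬b U E[¬b U p]]: least fixpoint, start Z0 = Sat(E[¬b U p]) = {m0, m1, m2, m4, m7}, add states in Sat(¬b) with some successor in Z. Already a fixed point.
Sat(E[¬b U E[¬b U p]]) = {m0, m1, m2, m4, m7}
m4 ∈ Sat(E[¬b U E[¬b U p]]) = {m0, m1, m2, m4, m7}, so the formula holds at m4.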